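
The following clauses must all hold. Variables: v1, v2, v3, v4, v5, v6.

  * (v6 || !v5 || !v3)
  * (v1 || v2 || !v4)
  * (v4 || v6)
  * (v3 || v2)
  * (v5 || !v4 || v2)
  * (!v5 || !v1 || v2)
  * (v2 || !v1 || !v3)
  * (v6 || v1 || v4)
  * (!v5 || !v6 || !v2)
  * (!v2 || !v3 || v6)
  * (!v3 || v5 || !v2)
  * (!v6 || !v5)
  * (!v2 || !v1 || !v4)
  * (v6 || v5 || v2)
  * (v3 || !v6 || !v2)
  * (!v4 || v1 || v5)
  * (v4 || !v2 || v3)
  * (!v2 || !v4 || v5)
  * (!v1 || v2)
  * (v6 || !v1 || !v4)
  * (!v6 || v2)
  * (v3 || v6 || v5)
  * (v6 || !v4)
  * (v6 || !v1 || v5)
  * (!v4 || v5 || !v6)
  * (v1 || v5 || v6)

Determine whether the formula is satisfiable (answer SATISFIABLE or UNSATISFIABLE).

v2 = True:
  v6 = True:
    propagation gives v5=False, v3=False; an empty clause results — contradiction.
  v6 = False:
    propagation gives v4=True; an empty clause results — contradiction.
v2 = False:
  propagation gives v3=True, v1=False, v4=False, v6=True; an empty clause results — contradiction.
Every branch closes, so no satisfying assignment exists.

UNSATISFIABLE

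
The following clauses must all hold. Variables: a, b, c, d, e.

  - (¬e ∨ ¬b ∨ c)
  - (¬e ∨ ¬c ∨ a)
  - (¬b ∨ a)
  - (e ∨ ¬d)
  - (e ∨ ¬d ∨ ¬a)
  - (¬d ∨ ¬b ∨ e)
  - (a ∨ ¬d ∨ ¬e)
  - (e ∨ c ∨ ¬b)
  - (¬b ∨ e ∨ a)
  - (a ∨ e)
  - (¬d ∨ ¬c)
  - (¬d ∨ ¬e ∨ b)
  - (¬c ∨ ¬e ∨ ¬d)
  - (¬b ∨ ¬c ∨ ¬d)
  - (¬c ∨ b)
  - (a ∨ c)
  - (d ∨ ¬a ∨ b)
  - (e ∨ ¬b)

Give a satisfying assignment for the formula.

Set a = True and propagate.
Branch on b: take b = True.
  then e is forced to True.
  then c is forced to True.
  then d is forced to False.
Check each clause:
  1. (¬e ∨ c ∨ ¬b) — c is true.
  2. (a ∨ ¬c ∨ ¬e) — a is true.
  3. (a ∨ ¬b) — a is true.
  4. (¬d ∨ e) — ¬d is true.
  5. (¬a ∨ ¬d ∨ e) — ¬d is true.
  6. (¬d ∨ ¬b ∨ e) — ¬d is true.
  7. (a ∨ ¬e ∨ ¬d) — a is true.
  8. (c ∨ ¬b ∨ e) — c is true.
  9. (¬b ∨ a ∨ e) — a is true.
  10. (a ∨ e) — a is true.
  11. (¬c ∨ ¬d) — ¬d is true.
  12. (¬d ∨ b ∨ ¬e) — b is true.
  13. (¬c ∨ ¬e ∨ ¬d) — ¬d is true.
  14. (¬c ∨ ¬b ∨ ¬d) — ¬d is true.
  15. (b ∨ ¬c) — b is true.
  16. (c ∨ a) — a is true.
  17. (¬a ∨ b ∨ d) — b is true.
  18. (¬b ∨ e) — e is true.

a = T  b = T  c = T  d = F  e = T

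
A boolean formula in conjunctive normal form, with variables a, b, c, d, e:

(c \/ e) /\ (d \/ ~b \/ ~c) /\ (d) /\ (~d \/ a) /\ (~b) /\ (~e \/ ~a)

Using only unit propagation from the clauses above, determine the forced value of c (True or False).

True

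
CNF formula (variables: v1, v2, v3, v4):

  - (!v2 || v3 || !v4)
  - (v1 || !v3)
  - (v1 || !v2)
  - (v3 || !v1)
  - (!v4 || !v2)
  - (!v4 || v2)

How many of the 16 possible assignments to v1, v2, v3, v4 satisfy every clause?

The models are:
  v1=F v2=F v3=F v4=F
  v1=T v2=F v3=T v4=F
  v1=T v2=T v3=T v4=F
Count: 3.

3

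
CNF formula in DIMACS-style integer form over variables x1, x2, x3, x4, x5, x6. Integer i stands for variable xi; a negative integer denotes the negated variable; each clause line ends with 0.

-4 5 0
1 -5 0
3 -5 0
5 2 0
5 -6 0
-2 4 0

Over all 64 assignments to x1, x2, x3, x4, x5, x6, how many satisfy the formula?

6

The models are:
  x1=1 x2=0 x3=1 x4=0 x5=1 x6=0
  x1=1 x2=0 x3=1 x4=0 x5=1 x6=1
  x1=1 x2=0 x3=1 x4=1 x5=1 x6=0
  x1=1 x2=0 x3=1 x4=1 x5=1 x6=1
  x1=1 x2=1 x3=1 x4=1 x5=1 x6=0
  x1=1 x2=1 x3=1 x4=1 x5=1 x6=1
Count: 6.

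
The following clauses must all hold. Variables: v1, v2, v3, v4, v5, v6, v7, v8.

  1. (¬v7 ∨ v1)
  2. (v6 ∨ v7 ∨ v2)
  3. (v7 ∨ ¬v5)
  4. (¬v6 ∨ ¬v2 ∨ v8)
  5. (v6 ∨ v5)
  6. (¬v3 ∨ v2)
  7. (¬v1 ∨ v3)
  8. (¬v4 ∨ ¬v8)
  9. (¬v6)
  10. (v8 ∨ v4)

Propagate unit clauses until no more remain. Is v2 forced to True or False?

True

Unit clause (¬v6) sets v6 = False.
From (v5 ∨ v6) and v6 = False: v5 = True.
In (¬v5 ∨ v7), ¬v5 is now false; v7 must hold, so v7 = True.
(¬v7 ∨ v1) with v7 = True leaves only v1, so v1 = True.
(¬v1 ∨ v3): since v1 = True, the clause reduces to (v3). v3 = True.
(¬v3 ∨ v2): since v3 = True, the clause reduces to (v2). v2 = True.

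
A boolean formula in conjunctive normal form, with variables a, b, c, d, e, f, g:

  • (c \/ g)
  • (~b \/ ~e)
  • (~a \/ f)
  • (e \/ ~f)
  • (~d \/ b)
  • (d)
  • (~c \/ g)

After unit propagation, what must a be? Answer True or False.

(d) stands alone — d = True.
In (~d \/ b), ~d is now false; b must hold, so b = True.
In (~b \/ ~e), ~b is now false; ~e must hold, so e = False.
From (~f \/ e) and e = False: f = False.
In (f \/ ~a), f is now false; ~a must hold, so a = False.

False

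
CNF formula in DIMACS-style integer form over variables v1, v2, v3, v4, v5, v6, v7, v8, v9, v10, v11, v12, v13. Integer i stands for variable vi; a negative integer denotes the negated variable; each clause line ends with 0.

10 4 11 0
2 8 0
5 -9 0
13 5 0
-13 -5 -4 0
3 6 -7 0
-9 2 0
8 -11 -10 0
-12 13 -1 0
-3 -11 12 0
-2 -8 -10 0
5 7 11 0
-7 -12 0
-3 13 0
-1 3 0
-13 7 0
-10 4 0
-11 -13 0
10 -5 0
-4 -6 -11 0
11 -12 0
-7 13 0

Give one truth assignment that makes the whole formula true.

v1=0  v2=0  v3=0  v4=1  v5=1  v6=0  v7=0  v8=1  v9=0  v10=1  v11=1  v12=1  v13=0

Check each clause:
  1. (v4 ∨ v11 ∨ v10) — v10 is true.
  2. (v2 ∨ v8) — v8 is true.
  3. (v5 ∨ ¬v9) — v5 is true.
  4. (v13 ∨ v5) — v5 is true.
  5. (¬v5 ∨ ¬v4 ∨ ¬v13) — ¬v13 is true.
  6. (¬v7 ∨ v3 ∨ v6) — ¬v7 is true.
  7. (v2 ∨ ¬v9) — ¬v9 is true.
  8. (¬v11 ∨ v8 ∨ ¬v10) — v8 is true.
  9. (¬v12 ∨ v13 ∨ ¬v1) — ¬v1 is true.
  10. (v12 ∨ ¬v11 ∨ ¬v3) — ¬v3 is true.
  11. (¬v8 ∨ ¬v10 ∨ ¬v2) — ¬v2 is true.
  12. (v5 ∨ v11 ∨ v7) — v11 is true.
  13. (¬v12 ∨ ¬v7) — ¬v7 is true.
  14. (¬v3 ∨ v13) — ¬v3 is true.
  15. (¬v1 ∨ v3) — ¬v1 is true.
  16. (v7 ∨ ¬v13) — ¬v13 is true.
  17. (¬v10 ∨ v4) — v4 is true.
  18. (¬v13 ∨ ¬v11) — ¬v13 is true.
  19. (v10 ∨ ¬v5) — v10 is true.
  20. (¬v6 ∨ ¬v4 ∨ ¬v11) — ¬v6 is true.
  21. (v11 ∨ ¬v12) — v11 is true.
  22. (¬v7 ∨ v13) — ¬v7 is true.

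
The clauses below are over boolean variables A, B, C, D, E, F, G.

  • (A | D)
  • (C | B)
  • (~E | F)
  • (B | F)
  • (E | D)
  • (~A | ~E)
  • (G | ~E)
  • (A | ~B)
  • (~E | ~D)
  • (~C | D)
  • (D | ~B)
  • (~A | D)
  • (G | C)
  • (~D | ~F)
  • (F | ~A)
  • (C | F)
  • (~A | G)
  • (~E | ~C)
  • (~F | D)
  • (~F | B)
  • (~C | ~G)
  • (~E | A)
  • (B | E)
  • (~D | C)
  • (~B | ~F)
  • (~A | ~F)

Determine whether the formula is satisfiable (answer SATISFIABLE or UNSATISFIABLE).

UNSATISFIABLE

D = True:
  propagation gives E=False, F=False, B=True, A=True; an empty clause results — contradiction.
D = False:
  propagation gives A=True; an empty clause results — contradiction.
Every branch closes, so no satisfying assignment exists.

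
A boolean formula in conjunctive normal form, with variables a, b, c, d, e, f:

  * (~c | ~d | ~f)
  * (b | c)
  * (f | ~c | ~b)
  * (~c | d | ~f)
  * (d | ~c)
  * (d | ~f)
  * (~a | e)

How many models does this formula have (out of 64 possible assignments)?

12

Split on c, then d.
  c=1, d=1: remaining (a,b,e,f) ∈ {(0,0,0,0); (0,0,1,0); (1,0,1,0)} — 3.
  c=1, d=0: a clause becomes empty — 0.
  c=0, d=1: f free; 3 ways for (a,b,e) × 2^1 = 6.
  c=0, d=0: remaining (a,b,e,f) ∈ {(0,1,0,0); (0,1,1,0); (1,1,1,0)} — 3.
Total: 3 + 0 + 6 + 3 = 12.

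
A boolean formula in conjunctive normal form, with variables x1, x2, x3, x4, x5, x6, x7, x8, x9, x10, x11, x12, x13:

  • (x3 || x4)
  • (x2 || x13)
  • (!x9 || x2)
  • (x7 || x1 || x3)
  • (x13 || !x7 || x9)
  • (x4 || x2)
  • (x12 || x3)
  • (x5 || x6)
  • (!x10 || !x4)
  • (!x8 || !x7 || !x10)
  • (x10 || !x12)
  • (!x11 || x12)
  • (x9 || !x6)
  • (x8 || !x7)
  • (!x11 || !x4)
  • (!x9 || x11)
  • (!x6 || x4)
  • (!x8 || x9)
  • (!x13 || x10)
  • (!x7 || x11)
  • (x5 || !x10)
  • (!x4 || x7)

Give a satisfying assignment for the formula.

x2 occurs only positively in the remaining clauses — set x2 = True.
x3 occurs only positively in the remaining clauses — set x3 = True.
Branch on x4: take x4 = False.
  then x6 is forced to False.
  then x5 is forced to True.
Branch on x7: take x7 = False.
Branch on x8: take x8 = True.
  then x9 is forced to True.
  then x11 is forced to True.
  then x12 is forced to True.
  then x10 is forced to True.
x1, x13 are now unconstrained; take x1 = False, x13 = True.
Every clause has at least one true literal under this assignment.

x1=F  x2=T  x3=T  x4=F  x5=T  x6=F  x7=F  x8=T  x9=T  x10=T  x11=T  x12=T  x13=T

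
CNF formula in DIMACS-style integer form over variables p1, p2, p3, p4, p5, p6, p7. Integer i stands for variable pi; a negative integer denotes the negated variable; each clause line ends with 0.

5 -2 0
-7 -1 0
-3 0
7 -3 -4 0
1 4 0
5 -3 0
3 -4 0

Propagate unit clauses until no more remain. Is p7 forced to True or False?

False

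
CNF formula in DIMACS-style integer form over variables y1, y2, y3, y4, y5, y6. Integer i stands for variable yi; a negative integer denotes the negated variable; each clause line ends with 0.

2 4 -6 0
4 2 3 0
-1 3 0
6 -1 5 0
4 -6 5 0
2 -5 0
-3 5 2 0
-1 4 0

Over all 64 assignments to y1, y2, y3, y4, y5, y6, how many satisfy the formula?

19

Split on y2, then y4.
  y2=T, y4=T: 11 of the 16 assignments to (y1,y3,y5,y6) work.
  y2=T, y4=F: y3 free; 3 ways for (y1,y5,y6) × 2^1 = 6.
  y2=F, y4=T: remaining (y1,y3,y5,y6) ∈ {(F,F,F,F); (F,F,F,T)} — 2.
  y2=F, y4=F: a clause becomes empty — 0.
Total: 11 + 6 + 2 + 0 = 19.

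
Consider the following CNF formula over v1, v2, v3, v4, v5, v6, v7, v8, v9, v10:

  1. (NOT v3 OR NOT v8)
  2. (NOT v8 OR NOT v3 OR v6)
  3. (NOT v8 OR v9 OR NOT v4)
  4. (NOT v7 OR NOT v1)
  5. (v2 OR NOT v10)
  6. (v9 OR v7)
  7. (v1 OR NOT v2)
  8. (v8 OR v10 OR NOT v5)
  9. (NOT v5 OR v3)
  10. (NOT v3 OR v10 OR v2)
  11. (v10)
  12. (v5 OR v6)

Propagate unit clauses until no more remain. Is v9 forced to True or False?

True

(v10) is a unit clause: v10 = True.
In (v2 OR NOT v10), NOT v10 is now false; v2 must hold, so v2 = True.
(NOT v2 OR v1): since v2 = True, the clause reduces to (v1). v1 = True.
(NOT v7 OR NOT v1) with v1 = True leaves only NOT v7, so v7 = False.
(v9 OR v7) with v7 = False leaves only v9, so v9 = True.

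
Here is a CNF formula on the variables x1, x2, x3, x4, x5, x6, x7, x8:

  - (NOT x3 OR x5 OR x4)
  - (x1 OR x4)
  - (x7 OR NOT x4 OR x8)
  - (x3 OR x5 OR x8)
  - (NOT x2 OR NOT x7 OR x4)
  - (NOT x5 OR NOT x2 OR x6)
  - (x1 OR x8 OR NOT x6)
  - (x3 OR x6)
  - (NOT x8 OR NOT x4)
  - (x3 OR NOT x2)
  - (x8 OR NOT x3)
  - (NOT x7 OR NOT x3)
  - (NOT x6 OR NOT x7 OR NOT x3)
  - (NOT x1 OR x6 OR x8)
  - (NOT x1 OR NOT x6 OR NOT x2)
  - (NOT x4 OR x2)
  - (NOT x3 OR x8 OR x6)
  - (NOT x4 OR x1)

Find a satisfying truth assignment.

x1 = True  x2 = False  x3 = True  x4 = False  x5 = True  x6 = False  x7 = False  x8 = True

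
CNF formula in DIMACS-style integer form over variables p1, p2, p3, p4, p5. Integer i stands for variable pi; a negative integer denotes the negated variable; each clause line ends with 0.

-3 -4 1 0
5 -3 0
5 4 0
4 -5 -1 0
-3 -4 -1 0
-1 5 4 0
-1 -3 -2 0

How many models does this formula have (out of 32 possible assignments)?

12

Split on p1, then p4.
  p1=T, p4=T: remaining (p2,p3,p5) ∈ {(F,F,F); (F,F,T); (T,F,F); (T,F,T)} — 4.
  p1=T, p4=F: a clause becomes empty — 0.
  p1=F, p4=T: remaining (p2,p3,p5) ∈ {(F,F,F); (F,F,T); (T,F,F); (T,F,T)} — 4.
  p1=F, p4=F: remaining (p2,p3,p5) ∈ {(F,F,T); (F,T,T); (T,F,T); (T,T,T)} — 4.
Total: 4 + 0 + 4 + 4 = 12.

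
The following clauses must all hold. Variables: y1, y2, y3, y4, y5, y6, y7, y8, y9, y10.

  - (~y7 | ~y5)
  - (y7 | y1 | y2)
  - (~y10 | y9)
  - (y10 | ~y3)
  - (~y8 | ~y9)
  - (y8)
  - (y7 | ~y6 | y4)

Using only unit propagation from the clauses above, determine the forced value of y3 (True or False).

False

(y8) is a unit clause: y8 = True.
In (~y8 | ~y9), ~y8 is now false; ~y9 must hold, so y9 = False.
From (y9 | ~y10) and y9 = False: y10 = False.
In (~y3 | y10), y10 is now false; ~y3 must hold, so y3 = False.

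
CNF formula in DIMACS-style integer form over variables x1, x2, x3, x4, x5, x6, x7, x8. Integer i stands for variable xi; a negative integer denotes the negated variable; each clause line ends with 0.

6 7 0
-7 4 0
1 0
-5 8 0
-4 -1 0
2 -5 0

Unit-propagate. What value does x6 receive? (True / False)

True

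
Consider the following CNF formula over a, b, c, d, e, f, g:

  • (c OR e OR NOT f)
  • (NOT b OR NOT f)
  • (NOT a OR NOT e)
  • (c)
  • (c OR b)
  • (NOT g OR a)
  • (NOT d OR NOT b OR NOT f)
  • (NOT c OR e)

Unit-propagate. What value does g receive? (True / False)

False

(c) stands alone — c = True.
(e OR NOT c) with c = True leaves only e, so e = True.
In (NOT e OR NOT a), NOT e is now false; NOT a must hold, so a = False.
From (NOT g OR a) and a = False: g = False.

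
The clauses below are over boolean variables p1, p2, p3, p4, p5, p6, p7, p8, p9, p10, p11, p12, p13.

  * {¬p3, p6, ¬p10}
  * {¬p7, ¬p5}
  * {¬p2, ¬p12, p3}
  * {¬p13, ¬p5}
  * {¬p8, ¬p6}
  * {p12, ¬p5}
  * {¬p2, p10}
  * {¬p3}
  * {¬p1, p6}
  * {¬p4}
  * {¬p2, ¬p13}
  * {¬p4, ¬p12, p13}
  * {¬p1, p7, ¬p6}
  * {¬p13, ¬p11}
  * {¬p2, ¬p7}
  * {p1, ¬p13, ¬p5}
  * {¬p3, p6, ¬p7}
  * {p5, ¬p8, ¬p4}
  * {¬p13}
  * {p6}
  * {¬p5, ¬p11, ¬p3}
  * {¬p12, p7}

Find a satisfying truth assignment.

p1=T, p2=F, p3=F, p4=F, p5=F, p6=T, p7=T, p8=F, p9=T, p10=F, p11=F, p12=F, p13=F

Unit propagation: (¬p3) forces p3 = False.
Unit propagation: (¬p4) forces p4 = False.
(¬p13) is a unit clause, so p13 = False.
(p6) is a unit clause, so p6 = True.
The clause (¬p8) is unit: p8 must be False.
p2 occurs only negated in the remaining clauses — set p2 = False.
Pure literal: p5 appears only negated; assign p5 = False.
Branch on p1: take p1 = True.
  then p7 is forced to True.
p9, p10, p11, p12 are now unconstrained; take p9 = True, p10 = False, p11 = False, p12 = False.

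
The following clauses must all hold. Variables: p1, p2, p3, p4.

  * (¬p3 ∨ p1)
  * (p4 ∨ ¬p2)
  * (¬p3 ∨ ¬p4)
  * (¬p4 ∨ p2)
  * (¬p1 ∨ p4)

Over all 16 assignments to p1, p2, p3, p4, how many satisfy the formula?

3

The models are:
  p1=F p2=F p3=F p4=F
  p1=F p2=T p3=F p4=T
  p1=T p2=T p3=F p4=T
That's 3 in total.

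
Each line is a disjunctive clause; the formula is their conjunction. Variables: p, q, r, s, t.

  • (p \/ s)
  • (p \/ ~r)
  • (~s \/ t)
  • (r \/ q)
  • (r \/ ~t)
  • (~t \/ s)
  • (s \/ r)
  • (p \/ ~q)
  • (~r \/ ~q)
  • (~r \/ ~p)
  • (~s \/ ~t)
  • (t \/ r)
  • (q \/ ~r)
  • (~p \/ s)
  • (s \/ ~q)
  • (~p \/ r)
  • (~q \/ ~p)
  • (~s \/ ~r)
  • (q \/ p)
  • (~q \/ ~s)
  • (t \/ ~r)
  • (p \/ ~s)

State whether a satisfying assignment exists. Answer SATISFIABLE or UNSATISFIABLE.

UNSATISFIABLE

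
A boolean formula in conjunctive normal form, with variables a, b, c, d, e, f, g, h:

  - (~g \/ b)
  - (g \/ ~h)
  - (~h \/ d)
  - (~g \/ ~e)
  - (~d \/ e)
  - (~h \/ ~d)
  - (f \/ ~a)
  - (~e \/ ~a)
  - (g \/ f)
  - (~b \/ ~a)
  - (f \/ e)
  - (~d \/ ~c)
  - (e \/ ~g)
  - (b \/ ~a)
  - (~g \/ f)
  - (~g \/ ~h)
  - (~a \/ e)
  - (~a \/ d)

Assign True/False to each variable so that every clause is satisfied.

Pure literal: a appears only negated; assign a = False.
c occurs only negated in the remaining clauses — set c = False.
Try b = True.
For the remaining variables, d = False, e = True, f = True, g = False, h = False works.
Check each clause:
  1. (~g \/ b) — ~g is true.
  2. (~h \/ g) — ~h is true.
  3. (~h \/ d) — ~h is true.
  4. (~g \/ ~e) — ~g is true.
  5. (~d \/ e) — ~d is true.
  6. (~h \/ ~d) — ~h is true.
  7. (~a \/ f) — ~a is true.
  8. (~a \/ ~e) — ~a is true.
  9. (g \/ f) — f is true.
  10. (~a \/ ~b) — ~a is true.
  11. (f \/ e) — e is true.
  12. (~d \/ ~c) — ~d is true.
  13. (~g \/ e) — ~g is true.
  14. (~a \/ b) — b is true.
  15. (~g \/ f) — ~g is true.
  16. (~g \/ ~h) — ~h is true.
  17. (~a \/ e) — e is true.
  18. (~a \/ d) — ~a is true.

a=False, b=True, c=False, d=False, e=True, f=True, g=False, h=False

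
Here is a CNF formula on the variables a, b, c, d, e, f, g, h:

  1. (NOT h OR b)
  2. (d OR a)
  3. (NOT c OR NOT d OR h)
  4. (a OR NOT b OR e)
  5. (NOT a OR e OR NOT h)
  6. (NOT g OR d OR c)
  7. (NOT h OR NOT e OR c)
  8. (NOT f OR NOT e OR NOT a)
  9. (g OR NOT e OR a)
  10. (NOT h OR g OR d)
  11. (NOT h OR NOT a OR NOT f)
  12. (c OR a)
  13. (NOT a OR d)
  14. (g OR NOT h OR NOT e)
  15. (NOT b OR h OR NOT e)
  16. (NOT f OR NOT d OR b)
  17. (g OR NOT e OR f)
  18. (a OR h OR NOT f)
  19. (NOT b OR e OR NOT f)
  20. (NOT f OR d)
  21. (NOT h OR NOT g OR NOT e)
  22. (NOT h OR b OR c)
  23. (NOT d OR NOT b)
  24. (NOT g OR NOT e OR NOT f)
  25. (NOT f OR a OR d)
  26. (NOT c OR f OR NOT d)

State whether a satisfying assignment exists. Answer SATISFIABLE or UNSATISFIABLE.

Branch on a: take a = True.
  then d is forced to True.
  then b is forced to False.
  then h is forced to False.
  then c is forced to False.
  then f is forced to False.
The remaining clauses are satisfied by e = False, g = False.
So a=True, b=False, c=False, d=True, e=False, f=False, g=False, h=False is a satisfying assignment.

SATISFIABLE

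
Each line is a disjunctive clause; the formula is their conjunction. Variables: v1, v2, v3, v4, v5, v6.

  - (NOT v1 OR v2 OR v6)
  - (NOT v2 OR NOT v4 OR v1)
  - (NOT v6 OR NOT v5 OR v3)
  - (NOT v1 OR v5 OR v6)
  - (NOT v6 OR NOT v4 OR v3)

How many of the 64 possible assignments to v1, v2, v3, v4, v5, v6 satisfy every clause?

Split on v6, then v1.
  v6=T, v1=T: v2 free; 5 ways for (v3,v4,v5) × 2^1 = 10.
  v6=T, v1=F: 8 of the 16 assignments to (v2,v3,v4,v5) work.
  v6=F, v1=T: remaining (v2,v3,v4,v5) ∈ {(T,F,F,T); (T,F,T,T); (T,T,F,T); (T,T,T,T)} — 4.
  v6=F, v1=F: v3, v5 free; 3 ways for (v2,v4) × 2^2 = 12.
Total: 10 + 8 + 4 + 12 = 34.

34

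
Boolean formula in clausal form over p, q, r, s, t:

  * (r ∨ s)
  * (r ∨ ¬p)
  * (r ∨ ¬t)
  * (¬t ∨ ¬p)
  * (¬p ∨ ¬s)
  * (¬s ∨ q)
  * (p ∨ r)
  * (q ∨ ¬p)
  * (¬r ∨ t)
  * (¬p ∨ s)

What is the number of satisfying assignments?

3

Satisfying assignments:
  p=0 q=0 r=1 s=0 t=1
  p=0 q=1 r=1 s=0 t=1
  p=0 q=1 r=1 s=1 t=1
That's 3 in total.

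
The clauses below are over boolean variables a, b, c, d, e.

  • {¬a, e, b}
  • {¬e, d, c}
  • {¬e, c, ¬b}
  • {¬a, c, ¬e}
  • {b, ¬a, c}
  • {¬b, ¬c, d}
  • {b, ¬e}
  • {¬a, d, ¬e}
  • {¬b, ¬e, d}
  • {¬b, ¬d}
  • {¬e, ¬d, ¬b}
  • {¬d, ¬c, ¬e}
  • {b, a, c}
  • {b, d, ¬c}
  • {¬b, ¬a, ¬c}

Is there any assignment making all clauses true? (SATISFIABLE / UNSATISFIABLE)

SATISFIABLE

Set a = False and propagate.
Branch on b: take b = True.
  then d is forced to False.
  then c is forced to False.
  then e is forced to False.
Every clause has at least one true literal under this assignment.
So a=False, b=True, c=False, d=False, e=False is a satisfying assignment.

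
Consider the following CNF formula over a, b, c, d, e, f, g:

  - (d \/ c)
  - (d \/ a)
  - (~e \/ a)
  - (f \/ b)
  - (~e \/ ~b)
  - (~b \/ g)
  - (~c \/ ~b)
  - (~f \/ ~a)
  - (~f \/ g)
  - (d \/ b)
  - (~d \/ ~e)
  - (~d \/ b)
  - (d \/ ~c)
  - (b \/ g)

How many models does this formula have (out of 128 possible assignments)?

3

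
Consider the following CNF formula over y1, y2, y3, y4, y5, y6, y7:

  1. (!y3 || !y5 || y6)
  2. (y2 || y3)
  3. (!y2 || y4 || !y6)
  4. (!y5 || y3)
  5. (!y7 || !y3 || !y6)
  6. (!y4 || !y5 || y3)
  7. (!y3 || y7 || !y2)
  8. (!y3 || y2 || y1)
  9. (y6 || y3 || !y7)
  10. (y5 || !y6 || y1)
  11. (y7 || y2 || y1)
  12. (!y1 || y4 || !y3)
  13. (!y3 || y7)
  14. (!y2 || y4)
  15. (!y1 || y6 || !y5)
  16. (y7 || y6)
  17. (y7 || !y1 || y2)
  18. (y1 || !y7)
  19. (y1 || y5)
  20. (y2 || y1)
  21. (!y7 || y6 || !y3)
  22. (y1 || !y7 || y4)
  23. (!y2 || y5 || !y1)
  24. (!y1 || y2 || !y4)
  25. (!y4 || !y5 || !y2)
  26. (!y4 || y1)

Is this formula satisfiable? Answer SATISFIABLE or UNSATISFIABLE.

UNSATISFIABLE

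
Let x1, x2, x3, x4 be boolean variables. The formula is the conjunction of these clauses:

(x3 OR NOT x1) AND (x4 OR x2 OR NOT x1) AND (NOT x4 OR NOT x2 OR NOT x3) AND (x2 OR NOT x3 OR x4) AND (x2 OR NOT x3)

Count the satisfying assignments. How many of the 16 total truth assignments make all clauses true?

Satisfying assignments:
  x1=F x2=F x3=F x4=F
  x1=F x2=F x3=F x4=T
  x1=F x2=T x3=F x4=F
  x1=F x2=T x3=F x4=T
  x1=F x2=T x3=T x4=F
  x1=T x2=T x3=T x4=F
Count: 6.

6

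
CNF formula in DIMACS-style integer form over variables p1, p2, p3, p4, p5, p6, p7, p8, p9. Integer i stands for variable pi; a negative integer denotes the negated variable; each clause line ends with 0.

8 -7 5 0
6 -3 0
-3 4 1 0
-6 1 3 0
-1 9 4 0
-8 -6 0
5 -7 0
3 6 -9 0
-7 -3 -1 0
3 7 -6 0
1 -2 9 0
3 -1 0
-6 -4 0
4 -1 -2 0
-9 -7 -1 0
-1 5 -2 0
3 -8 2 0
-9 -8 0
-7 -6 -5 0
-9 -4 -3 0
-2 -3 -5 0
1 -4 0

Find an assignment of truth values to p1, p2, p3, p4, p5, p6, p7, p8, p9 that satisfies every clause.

Set p1 = False and propagate.
  then p4 is forced to False.
  then p3 is forced to False.
  then p6 is forced to False.
  then p9 is forced to False.
  then p2 is forced to False.
  then p8 is forced to False.
Try p5 = False.
  then p7 is forced to False.

p1=F, p2=F, p3=F, p4=F, p5=F, p6=F, p7=F, p8=F, p9=F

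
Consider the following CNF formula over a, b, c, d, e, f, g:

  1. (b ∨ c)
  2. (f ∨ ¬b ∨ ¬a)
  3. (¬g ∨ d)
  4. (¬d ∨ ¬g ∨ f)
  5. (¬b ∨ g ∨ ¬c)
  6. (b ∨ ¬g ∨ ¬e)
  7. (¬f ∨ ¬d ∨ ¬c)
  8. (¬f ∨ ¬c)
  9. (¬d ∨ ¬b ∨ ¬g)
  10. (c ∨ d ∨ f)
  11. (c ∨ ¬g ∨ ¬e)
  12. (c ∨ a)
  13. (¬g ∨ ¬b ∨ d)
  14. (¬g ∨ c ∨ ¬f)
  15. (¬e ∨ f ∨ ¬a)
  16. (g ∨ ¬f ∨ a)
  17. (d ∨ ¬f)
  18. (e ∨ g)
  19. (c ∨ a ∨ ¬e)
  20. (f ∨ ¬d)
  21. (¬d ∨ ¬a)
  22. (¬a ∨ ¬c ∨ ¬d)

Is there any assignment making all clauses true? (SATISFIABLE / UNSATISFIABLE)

SATISFIABLE

Try a = False.
  then c is forced to True.
  then f is forced to False.
  then d is forced to False.
  then g is forced to False.
  then b is forced to False.
  then e is forced to True.
So a = 0, b = 0, c = 1, d = 0, e = 1, f = 0, g = 0 is a satisfying assignment.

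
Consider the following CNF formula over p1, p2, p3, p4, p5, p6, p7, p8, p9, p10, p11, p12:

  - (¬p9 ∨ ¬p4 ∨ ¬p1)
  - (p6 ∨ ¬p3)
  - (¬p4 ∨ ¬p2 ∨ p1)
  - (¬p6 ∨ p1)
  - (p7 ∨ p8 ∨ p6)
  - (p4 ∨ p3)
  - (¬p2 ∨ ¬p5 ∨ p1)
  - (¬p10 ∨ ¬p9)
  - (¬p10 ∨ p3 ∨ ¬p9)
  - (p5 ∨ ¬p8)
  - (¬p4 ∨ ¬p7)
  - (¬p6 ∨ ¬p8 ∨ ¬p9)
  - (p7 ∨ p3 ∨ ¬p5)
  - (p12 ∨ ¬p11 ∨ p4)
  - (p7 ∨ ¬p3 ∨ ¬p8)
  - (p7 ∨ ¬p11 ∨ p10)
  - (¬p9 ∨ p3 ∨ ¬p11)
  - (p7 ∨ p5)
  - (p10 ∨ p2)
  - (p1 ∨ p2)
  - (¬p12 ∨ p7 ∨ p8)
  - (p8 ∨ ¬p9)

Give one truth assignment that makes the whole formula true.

p1=T, p2=T, p3=T, p4=F, p5=T, p6=T, p7=F, p8=F, p9=F, p10=T, p11=F, p12=F

Pure literal: p9 appears only negated; assign p9 = False.
p11 occurs only negated in the remaining clauses — set p11 = False.
Branch on p1: take p1 = True.
Set p2 = True and propagate.
Try p3 = True.
  then p6 is forced to True.
The remaining clauses are satisfied by p4 = False, p5 = True, p7 = False, p8 = False, p10 = True, p12 = False.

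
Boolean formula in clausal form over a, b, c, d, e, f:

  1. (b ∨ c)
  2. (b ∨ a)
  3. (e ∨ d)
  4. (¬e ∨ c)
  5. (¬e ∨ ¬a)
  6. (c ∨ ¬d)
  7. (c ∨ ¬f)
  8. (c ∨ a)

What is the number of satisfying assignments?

Split on c, then a.
  c=T, a=T: remaining (b,d,e,f) ∈ {(F,T,F,F); (F,T,F,T); (T,T,F,F); (T,T,F,T)} — 4.
  c=T, a=F: f free; 3 ways for (b,d,e) × 2^1 = 6.
  c=F, a=T: a clause becomes empty — 0.
  c=F, a=F: a clause becomes empty — 0.
Total: 4 + 6 + 0 + 0 = 10.

10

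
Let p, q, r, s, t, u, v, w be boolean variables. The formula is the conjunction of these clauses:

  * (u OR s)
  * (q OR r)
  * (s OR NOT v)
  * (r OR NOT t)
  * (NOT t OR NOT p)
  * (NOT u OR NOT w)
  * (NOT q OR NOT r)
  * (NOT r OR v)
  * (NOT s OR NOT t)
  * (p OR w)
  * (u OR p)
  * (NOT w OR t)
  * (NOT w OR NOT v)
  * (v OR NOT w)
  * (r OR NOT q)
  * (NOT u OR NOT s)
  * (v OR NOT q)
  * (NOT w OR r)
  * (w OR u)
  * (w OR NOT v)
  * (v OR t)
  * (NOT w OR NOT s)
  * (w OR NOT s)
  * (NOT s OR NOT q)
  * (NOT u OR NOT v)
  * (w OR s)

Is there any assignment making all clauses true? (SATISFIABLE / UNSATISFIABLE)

UNSATISFIABLE

w = True:
  propagation gives u=False, s=True; an empty clause results — contradiction.
w = False:
  propagation gives p=True, t=False, u=True, s=False; an empty clause results — contradiction.
Every branch closes, so no satisfying assignment exists.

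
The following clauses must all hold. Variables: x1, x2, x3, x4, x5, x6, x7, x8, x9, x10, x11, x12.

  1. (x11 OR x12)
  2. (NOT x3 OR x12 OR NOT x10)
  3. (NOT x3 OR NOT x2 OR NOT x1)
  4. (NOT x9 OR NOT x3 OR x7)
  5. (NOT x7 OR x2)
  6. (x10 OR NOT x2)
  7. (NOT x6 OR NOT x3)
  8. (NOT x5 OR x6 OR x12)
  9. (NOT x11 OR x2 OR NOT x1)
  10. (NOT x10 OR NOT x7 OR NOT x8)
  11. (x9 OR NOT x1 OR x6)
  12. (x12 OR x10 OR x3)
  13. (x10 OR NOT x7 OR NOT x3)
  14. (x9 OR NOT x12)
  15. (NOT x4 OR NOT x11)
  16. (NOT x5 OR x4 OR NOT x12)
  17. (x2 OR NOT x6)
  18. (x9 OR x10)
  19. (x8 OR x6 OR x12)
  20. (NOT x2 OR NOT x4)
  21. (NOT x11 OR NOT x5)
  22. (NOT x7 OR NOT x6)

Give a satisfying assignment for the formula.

x1=T, x2=T, x3=F, x4=F, x5=F, x6=F, x7=F, x8=F, x9=T, x10=T, x11=T, x12=T

Check each clause:
  1. (x12 OR x11) — x11 is true.
  2. (NOT x3 OR NOT x10 OR x12) — x12 is true.
  3. (NOT x3 OR NOT x2 OR NOT x1) — NOT x3 is true.
  4. (NOT x3 OR x7 OR NOT x9) — NOT x3 is true.
  5. (x2 OR NOT x7) — NOT x7 is true.
  6. (x10 OR NOT x2) — x10 is true.
  7. (NOT x6 OR NOT x3) — NOT x6 is true.
  8. (NOT x5 OR x6 OR x12) — NOT x5 is true.
  9. (NOT x1 OR x2 OR NOT x11) — x2 is true.
  10. (NOT x7 OR NOT x10 OR NOT x8) — NOT x8 is true.
  11. (x9 OR x6 OR NOT x1) — x9 is true.
  12. (x10 OR x3 OR x12) — x10 is true.
  13. (NOT x7 OR NOT x3 OR x10) — NOT x7 is true.
  14. (NOT x12 OR x9) — x9 is true.
  15. (NOT x4 OR NOT x11) — NOT x4 is true.
  16. (x4 OR NOT x12 OR NOT x5) — NOT x5 is true.
  17. (x2 OR NOT x6) — NOT x6 is true.
  18. (x10 OR x9) — x9 is true.
  19. (x8 OR x6 OR x12) — x12 is true.
  20. (NOT x4 OR NOT x2) — NOT x4 is true.
  21. (NOT x11 OR NOT x5) — NOT x5 is true.
  22. (NOT x6 OR NOT x7) — NOT x7 is true.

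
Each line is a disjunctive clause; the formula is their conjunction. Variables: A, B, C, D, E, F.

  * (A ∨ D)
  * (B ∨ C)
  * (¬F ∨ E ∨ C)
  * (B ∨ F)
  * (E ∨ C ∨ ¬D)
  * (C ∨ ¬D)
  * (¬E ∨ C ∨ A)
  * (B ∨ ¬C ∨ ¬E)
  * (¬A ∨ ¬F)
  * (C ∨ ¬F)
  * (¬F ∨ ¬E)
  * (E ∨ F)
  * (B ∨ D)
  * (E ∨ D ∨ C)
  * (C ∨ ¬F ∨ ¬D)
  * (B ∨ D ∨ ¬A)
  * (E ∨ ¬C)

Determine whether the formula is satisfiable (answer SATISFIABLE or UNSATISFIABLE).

SATISFIABLE

B occurs only positively in the remaining clauses — set B = True.
Try A = True.
  then F is forced to False.
  then E is forced to True.
Branch on C: take C = False.
  then D is forced to False.
Every clause has at least one true literal under this assignment.
So A = True, B = True, C = False, D = False, E = True, F = False is a satisfying assignment.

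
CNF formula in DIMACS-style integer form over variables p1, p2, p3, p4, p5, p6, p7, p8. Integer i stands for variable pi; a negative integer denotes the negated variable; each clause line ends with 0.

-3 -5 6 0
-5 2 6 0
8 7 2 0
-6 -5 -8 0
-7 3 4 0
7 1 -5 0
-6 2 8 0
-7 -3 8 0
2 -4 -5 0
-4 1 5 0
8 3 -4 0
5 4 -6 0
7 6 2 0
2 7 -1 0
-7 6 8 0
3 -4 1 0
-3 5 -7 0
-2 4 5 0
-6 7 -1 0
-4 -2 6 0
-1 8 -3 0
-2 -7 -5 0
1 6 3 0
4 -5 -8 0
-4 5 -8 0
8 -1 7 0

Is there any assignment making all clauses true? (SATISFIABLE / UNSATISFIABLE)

UNSATISFIABLE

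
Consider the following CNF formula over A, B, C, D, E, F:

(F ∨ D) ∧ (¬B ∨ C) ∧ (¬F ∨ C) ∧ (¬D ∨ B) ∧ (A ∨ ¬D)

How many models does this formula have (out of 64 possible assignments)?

12

Case analysis on D and B:
  D=1, B=1: remaining (A,C,E,F) ∈ {(1,1,0,0); (1,1,0,1); (1,1,1,0); (1,1,1,1)} — 4.
  D=1, B=0: a clause becomes empty — 0.
  D=0, B=1: remaining (A,C,E,F) ∈ {(0,1,0,1); (0,1,1,1); (1,1,0,1); (1,1,1,1)} — 4.
  D=0, B=0: remaining (A,C,E,F) ∈ {(0,1,0,1); (0,1,1,1); (1,1,0,1); (1,1,1,1)} — 4.
Total: 4 + 0 + 4 + 4 = 12.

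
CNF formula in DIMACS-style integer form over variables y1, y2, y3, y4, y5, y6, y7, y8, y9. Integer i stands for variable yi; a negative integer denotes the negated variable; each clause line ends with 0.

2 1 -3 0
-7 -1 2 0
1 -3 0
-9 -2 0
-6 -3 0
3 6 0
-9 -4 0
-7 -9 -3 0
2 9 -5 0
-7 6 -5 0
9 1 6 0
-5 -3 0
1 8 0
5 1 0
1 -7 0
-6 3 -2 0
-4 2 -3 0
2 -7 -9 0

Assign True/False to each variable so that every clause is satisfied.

y1=1  y2=0  y3=0  y4=0  y5=1  y6=1  y7=0  y8=1  y9=1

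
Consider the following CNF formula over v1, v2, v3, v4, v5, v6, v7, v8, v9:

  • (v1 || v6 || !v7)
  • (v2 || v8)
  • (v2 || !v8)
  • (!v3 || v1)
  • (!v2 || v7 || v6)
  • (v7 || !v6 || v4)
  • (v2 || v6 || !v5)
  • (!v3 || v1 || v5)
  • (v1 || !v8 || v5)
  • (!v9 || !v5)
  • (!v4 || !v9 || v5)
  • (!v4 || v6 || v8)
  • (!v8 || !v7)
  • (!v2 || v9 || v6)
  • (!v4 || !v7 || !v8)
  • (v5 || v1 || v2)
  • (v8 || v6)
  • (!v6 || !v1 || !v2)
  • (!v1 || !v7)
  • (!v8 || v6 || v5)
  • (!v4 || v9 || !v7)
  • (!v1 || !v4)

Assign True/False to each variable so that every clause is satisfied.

v1=F, v2=T, v3=F, v4=T, v5=T, v6=T, v7=F, v8=F, v9=F

Check each clause:
  1. (v6 || !v7 || v1) — !v7 is true.
  2. (v8 || v2) — v2 is true.
  3. (v2 || !v8) — !v8 is true.
  4. (!v3 || v1) — !v3 is true.
  5. (!v2 || v7 || v6) — v6 is true.
  6. (v4 || v7 || !v6) — v4 is true.
  7. (v2 || v6 || !v5) — v2 is true.
  8. (v5 || !v3 || v1) — !v3 is true.
  9. (!v8 || v5 || v1) — !v8 is true.
  10. (!v5 || !v9) — !v9 is true.
  11. (!v9 || v5 || !v4) — v5 is true.
  12. (!v4 || v6 || v8) — v6 is true.
  13. (!v7 || !v8) — !v8 is true.
  14. (v9 || !v2 || v6) — v6 is true.
  15. (!v8 || !v4 || !v7) — !v8 is true.
  16. (v5 || v2 || v1) — v2 is true.
  17. (v8 || v6) — v6 is true.
  18. (!v2 || !v1 || !v6) — !v1 is true.
  19. (!v7 || !v1) — !v7 is true.
  20. (v6 || v5 || !v8) — !v8 is true.
  21. (!v4 || v9 || !v7) — !v7 is true.
  22. (!v4 || !v1) — !v1 is true.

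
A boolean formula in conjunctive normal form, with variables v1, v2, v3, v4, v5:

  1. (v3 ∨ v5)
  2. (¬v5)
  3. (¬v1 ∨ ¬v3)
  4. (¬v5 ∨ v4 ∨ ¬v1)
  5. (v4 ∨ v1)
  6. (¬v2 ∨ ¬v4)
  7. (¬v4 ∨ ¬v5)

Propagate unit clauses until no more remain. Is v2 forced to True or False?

(¬v5) stands alone — v5 = False.
(v3 ∨ v5): since v5 = False, the clause reduces to (v3). v3 = True.
(¬v3 ∨ ¬v1): since v3 = True, the clause reduces to (¬v1). v1 = False.
(v4 ∨ v1): since v1 = False, the clause reduces to (v4). v4 = True.
(¬v2 ∨ ¬v4): since v4 = True, the clause reduces to (¬v2). v2 = False.

False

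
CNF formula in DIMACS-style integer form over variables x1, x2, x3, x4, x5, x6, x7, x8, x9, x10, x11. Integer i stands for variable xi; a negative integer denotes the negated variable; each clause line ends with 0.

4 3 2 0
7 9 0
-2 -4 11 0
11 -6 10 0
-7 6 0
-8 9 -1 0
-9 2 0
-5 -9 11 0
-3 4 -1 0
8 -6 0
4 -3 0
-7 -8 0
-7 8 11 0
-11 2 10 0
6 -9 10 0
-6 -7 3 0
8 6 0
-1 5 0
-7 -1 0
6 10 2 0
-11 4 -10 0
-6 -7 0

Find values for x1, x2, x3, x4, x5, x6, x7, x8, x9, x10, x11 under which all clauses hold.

x1=False, x2=True, x3=False, x4=True, x5=True, x6=True, x7=False, x8=True, x9=True, x10=True, x11=True

Pure literal: x1 appears only negated; assign x1 = False.
Set x2 = True and propagate.
Try x3 = False.
Set x4 = True and propagate.
  then x11 is forced to True.
For the remaining variables, x5 = True, x6 = True, x7 = False, x8 = True, x9 = True, x10 = True works.
Every clause has at least one true literal under this assignment.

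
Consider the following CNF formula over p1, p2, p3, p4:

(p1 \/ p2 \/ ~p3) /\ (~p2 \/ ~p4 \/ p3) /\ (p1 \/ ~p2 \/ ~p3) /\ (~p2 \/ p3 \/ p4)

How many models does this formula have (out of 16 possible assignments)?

Split on p2, then p3.
  p2=T, p3=T: remaining (p1,p4) ∈ {(T,F); (T,T)} — 2.
  p2=T, p3=F: a clause becomes empty — 0.
  p2=F, p3=T: remaining (p1,p4) ∈ {(T,F); (T,T)} — 2.
  p2=F, p3=F: remaining (p1,p4) ∈ {(F,F); (F,T); (T,F); (T,T)} — 4.
Total: 2 + 0 + 2 + 4 = 8.

8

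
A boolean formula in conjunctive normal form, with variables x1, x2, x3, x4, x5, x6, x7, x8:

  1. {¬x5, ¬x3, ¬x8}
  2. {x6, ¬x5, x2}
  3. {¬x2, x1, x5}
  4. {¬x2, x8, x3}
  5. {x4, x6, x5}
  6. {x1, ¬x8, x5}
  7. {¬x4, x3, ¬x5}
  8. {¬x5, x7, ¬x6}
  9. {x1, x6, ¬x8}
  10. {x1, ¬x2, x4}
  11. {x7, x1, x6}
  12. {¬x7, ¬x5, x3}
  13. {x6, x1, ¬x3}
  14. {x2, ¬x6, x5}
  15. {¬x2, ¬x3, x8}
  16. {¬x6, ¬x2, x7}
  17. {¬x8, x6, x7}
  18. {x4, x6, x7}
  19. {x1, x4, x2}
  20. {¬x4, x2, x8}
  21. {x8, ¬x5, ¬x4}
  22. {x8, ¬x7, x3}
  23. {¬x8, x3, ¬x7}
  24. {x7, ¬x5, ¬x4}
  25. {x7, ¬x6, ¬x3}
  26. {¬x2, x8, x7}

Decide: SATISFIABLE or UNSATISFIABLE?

SATISFIABLE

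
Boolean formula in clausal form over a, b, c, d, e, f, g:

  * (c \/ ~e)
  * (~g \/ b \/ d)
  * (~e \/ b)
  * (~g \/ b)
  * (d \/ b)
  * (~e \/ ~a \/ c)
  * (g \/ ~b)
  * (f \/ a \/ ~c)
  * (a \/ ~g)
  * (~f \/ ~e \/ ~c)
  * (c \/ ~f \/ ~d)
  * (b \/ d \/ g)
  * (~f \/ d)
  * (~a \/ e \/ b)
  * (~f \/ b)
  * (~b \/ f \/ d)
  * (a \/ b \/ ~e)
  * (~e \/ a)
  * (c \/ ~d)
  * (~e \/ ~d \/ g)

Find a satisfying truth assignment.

Branch on a: take a = True.
The remaining clauses are satisfied by b = True, c = True, d = True, e = True, f = False, g = True.

a = True  b = True  c = True  d = True  e = True  f = False  g = True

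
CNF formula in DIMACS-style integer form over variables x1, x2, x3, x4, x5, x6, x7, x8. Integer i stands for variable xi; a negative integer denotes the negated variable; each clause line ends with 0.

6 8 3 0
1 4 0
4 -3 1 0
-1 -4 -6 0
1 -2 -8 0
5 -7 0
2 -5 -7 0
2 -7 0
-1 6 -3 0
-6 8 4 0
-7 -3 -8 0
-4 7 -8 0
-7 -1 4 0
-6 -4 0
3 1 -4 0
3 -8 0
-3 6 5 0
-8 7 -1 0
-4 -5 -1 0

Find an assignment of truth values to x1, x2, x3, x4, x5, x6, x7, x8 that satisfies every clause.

x1=False  x2=False  x3=True  x4=True  x5=True  x6=False  x7=False  x8=False

Set x1 = False and propagate.
  then x4 is forced to True.
  then x6 is forced to False.
  then x3 is forced to True.
  then x5 is forced to True.
Set x2 = False and propagate.
  then x7 is forced to False.
  then x8 is forced to False.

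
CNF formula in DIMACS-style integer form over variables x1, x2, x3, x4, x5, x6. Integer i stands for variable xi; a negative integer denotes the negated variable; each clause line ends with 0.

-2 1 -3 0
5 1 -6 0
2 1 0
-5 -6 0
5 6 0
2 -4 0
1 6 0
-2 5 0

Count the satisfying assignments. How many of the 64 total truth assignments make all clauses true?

The models are:
  x1=T x2=F x3=F x4=F x5=F x6=T
  x1=T x2=F x3=F x4=F x5=T x6=F
  x1=T x2=F x3=T x4=F x5=F x6=T
  x1=T x2=F x3=T x4=F x5=T x6=F
  x1=T x2=T x3=F x4=F x5=T x6=F
  x1=T x2=T x3=F x4=T x5=T x6=F
  x1=T x2=T x3=T x4=F x5=T x6=F
  x1=T x2=T x3=T x4=T x5=T x6=F
Count: 8.

8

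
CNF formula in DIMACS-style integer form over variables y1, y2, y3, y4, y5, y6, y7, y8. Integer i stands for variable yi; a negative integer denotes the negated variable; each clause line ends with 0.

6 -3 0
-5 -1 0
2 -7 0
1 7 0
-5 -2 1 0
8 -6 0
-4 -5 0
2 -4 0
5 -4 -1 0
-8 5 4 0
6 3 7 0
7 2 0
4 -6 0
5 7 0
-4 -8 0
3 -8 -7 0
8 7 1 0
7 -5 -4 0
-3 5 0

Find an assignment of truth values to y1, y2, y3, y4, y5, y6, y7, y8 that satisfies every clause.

Set y1 = True and propagate.
  then y5 is forced to False.
  then y4 is forced to False.
  then y8 is forced to False.
  then y6 is forced to False.
  then y3 is forced to False.
  then y7 is forced to True.
  then y2 is forced to True.
Every clause has at least one true literal under this assignment.

y1 = T, y2 = T, y3 = F, y4 = F, y5 = F, y6 = F, y7 = T, y8 = F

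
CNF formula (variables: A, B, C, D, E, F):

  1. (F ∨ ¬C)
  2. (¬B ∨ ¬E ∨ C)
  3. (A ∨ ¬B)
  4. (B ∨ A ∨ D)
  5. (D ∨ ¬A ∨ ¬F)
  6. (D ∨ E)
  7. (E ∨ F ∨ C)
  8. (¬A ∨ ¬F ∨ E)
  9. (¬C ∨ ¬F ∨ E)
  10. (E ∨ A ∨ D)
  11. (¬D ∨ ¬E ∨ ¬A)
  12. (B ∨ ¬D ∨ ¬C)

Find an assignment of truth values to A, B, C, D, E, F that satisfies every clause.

A=0  B=0  C=0  D=1  E=1  F=1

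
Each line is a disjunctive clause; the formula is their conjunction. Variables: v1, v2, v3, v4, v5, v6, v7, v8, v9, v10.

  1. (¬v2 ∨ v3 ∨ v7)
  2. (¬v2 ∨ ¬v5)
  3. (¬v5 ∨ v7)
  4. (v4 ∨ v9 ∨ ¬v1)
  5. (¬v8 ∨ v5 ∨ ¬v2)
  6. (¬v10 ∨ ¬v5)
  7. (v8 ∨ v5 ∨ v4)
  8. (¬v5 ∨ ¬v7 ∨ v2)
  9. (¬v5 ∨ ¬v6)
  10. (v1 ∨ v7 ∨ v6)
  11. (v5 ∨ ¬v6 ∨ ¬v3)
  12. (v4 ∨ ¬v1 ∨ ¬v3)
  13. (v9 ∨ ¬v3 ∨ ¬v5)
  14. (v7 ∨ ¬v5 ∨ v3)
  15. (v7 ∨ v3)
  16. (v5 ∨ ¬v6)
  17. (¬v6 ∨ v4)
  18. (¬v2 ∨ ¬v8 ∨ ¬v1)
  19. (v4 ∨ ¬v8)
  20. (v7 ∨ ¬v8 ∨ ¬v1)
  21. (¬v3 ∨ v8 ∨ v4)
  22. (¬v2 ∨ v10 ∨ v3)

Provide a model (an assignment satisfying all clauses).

v1=True, v2=False, v3=True, v4=True, v5=False, v6=False, v7=True, v8=False, v9=True, v10=False

Check each clause:
  1. (¬v2 ∨ v7 ∨ v3) — v3 is true.
  2. (¬v5 ∨ ¬v2) — ¬v5 is true.
  3. (¬v5 ∨ v7) — ¬v5 is true.
  4. (¬v1 ∨ v4 ∨ v9) — v9 is true.
  5. (v5 ∨ ¬v2 ∨ ¬v8) — ¬v8 is true.
  6. (¬v10 ∨ ¬v5) — ¬v5 is true.
  7. (v8 ∨ v4 ∨ v5) — v4 is true.
  8. (v2 ∨ ¬v5 ∨ ¬v7) — ¬v5 is true.
  9. (¬v6 ∨ ¬v5) — ¬v6 is true.
  10. (v6 ∨ v7 ∨ v1) — v1 is true.
  11. (¬v6 ∨ ¬v3 ∨ v5) — ¬v6 is true.
  12. (¬v1 ∨ v4 ∨ ¬v3) — v4 is true.
  13. (v9 ∨ ¬v3 ∨ ¬v5) — v9 is true.
  14. (v3 ∨ ¬v5 ∨ v7) — v3 is true.
  15. (v7 ∨ v3) — v3 is true.
  16. (v5 ∨ ¬v6) — ¬v6 is true.
  17. (¬v6 ∨ v4) — ¬v6 is true.
  18. (¬v8 ∨ ¬v2 ∨ ¬v1) — ¬v8 is true.
  19. (v4 ∨ ¬v8) — ¬v8 is true.
  20. (¬v1 ∨ v7 ∨ ¬v8) — ¬v8 is true.
  21. (¬v3 ∨ v4 ∨ v8) — v4 is true.
  22. (v10 ∨ ¬v2 ∨ v3) — v3 is true.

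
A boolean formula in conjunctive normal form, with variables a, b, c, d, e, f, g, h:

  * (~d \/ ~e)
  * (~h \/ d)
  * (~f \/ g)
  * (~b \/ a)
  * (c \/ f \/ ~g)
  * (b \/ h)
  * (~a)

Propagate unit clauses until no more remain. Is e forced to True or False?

False

Unit clause (~a) sets a = False.
From (~b \/ a) and a = False: b = False.
From (h \/ b) and b = False: h = True.
In (d \/ ~h), ~h is now false; d must hold, so d = True.
In (~e \/ ~d), ~d is now false; ~e must hold, so e = False.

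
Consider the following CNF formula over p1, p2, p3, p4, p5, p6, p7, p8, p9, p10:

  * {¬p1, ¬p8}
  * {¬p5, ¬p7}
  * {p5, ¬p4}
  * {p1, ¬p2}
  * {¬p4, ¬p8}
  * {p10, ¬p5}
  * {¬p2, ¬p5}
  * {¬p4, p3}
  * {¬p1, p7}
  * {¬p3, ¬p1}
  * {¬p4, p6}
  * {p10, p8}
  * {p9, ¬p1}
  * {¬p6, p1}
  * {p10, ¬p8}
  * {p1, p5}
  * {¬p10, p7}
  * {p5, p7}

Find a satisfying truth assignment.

Pure literal: p2 appears only negated; assign p2 = False.
Pure literal: p4 appears only negated; assign p4 = False.
Branch on p1: take p1 = True.
  then p8 is forced to False.
  then p7 is forced to True.
  then p5 is forced to False.
  then p3 is forced to False.
  then p10 is forced to True.
  then p9 is forced to True.
p6 is now unconstrained; take p6 = False.
Every clause has at least one true literal under this assignment.

p1=True, p2=False, p3=False, p4=False, p5=False, p6=False, p7=True, p8=False, p9=True, p10=True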